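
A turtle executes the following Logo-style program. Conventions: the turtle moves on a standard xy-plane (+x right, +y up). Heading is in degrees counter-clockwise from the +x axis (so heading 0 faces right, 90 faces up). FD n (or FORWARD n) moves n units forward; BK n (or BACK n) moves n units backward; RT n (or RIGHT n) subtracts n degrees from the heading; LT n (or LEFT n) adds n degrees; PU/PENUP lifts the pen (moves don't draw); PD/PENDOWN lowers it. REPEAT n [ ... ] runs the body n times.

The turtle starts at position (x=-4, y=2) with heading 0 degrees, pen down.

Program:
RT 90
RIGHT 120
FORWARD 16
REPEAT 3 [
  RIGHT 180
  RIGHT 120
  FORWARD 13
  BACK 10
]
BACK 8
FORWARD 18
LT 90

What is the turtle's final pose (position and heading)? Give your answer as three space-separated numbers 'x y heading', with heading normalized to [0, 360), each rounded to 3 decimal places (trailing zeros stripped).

Executing turtle program step by step:
Start: pos=(-4,2), heading=0, pen down
RT 90: heading 0 -> 270
RT 120: heading 270 -> 150
FD 16: (-4,2) -> (-17.856,10) [heading=150, draw]
REPEAT 3 [
  -- iteration 1/3 --
  RT 180: heading 150 -> 330
  RT 120: heading 330 -> 210
  FD 13: (-17.856,10) -> (-29.115,3.5) [heading=210, draw]
  BK 10: (-29.115,3.5) -> (-20.454,8.5) [heading=210, draw]
  -- iteration 2/3 --
  RT 180: heading 210 -> 30
  RT 120: heading 30 -> 270
  FD 13: (-20.454,8.5) -> (-20.454,-4.5) [heading=270, draw]
  BK 10: (-20.454,-4.5) -> (-20.454,5.5) [heading=270, draw]
  -- iteration 3/3 --
  RT 180: heading 270 -> 90
  RT 120: heading 90 -> 330
  FD 13: (-20.454,5.5) -> (-9.196,-1) [heading=330, draw]
  BK 10: (-9.196,-1) -> (-17.856,4) [heading=330, draw]
]
BK 8: (-17.856,4) -> (-24.785,8) [heading=330, draw]
FD 18: (-24.785,8) -> (-9.196,-1) [heading=330, draw]
LT 90: heading 330 -> 60
Final: pos=(-9.196,-1), heading=60, 9 segment(s) drawn

Answer: -9.196 -1 60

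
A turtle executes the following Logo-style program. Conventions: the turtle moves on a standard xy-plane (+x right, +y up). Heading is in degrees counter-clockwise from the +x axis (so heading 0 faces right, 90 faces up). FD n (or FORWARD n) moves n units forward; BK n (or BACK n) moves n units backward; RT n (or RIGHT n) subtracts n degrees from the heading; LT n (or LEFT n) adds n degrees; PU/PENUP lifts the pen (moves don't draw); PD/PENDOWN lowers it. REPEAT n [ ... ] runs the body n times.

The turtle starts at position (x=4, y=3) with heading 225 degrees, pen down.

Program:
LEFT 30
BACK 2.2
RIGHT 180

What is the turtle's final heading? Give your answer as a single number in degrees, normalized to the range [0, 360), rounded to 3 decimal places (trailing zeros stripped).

Answer: 75

Derivation:
Executing turtle program step by step:
Start: pos=(4,3), heading=225, pen down
LT 30: heading 225 -> 255
BK 2.2: (4,3) -> (4.569,5.125) [heading=255, draw]
RT 180: heading 255 -> 75
Final: pos=(4.569,5.125), heading=75, 1 segment(s) drawn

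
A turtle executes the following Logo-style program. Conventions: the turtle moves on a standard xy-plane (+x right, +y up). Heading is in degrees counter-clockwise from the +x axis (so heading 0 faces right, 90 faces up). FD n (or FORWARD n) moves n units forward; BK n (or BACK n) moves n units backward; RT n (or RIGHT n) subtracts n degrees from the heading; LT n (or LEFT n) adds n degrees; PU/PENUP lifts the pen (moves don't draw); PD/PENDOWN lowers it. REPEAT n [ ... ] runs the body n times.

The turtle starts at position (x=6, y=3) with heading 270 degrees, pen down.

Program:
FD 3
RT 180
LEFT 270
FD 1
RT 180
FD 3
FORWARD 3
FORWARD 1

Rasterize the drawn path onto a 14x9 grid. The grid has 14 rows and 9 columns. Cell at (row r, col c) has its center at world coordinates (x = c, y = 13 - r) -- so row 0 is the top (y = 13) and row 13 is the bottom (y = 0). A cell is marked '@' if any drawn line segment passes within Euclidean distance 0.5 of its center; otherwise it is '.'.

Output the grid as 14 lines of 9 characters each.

Segment 0: (6,3) -> (6,0)
Segment 1: (6,0) -> (7,-0)
Segment 2: (7,-0) -> (4,0)
Segment 3: (4,0) -> (1,0)
Segment 4: (1,0) -> (-0,0)

Answer: .........
.........
.........
.........
.........
.........
.........
.........
.........
.........
......@..
......@..
......@..
@@@@@@@@.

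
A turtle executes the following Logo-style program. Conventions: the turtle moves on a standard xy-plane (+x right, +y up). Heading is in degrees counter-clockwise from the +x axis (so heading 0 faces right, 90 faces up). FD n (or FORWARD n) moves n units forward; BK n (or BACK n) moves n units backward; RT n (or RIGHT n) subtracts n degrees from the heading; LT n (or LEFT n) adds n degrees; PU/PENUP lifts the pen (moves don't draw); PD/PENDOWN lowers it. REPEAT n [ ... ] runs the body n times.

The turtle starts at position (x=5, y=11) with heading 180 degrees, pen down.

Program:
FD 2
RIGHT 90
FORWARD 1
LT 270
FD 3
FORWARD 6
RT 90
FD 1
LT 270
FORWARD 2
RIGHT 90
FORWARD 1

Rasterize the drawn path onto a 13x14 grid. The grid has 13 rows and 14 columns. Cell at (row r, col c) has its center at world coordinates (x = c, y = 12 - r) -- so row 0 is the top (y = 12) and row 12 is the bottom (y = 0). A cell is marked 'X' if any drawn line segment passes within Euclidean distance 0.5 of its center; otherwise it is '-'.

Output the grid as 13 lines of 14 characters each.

Segment 0: (5,11) -> (3,11)
Segment 1: (3,11) -> (3,12)
Segment 2: (3,12) -> (6,12)
Segment 3: (6,12) -> (12,12)
Segment 4: (12,12) -> (12,11)
Segment 5: (12,11) -> (10,11)
Segment 6: (10,11) -> (10,12)

Answer: ---XXXXXXXXXX-
---XXX----XXX-
--------------
--------------
--------------
--------------
--------------
--------------
--------------
--------------
--------------
--------------
--------------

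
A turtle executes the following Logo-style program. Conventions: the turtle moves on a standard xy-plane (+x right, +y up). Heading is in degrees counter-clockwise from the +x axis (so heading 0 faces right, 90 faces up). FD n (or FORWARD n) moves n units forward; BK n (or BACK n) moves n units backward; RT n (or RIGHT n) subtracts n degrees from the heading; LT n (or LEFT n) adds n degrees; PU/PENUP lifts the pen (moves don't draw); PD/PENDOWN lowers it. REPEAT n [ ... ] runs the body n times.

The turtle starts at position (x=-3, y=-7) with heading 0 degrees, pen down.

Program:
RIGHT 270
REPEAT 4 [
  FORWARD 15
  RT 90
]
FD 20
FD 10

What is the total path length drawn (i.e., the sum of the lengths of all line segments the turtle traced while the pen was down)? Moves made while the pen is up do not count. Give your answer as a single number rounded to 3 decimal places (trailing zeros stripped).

Executing turtle program step by step:
Start: pos=(-3,-7), heading=0, pen down
RT 270: heading 0 -> 90
REPEAT 4 [
  -- iteration 1/4 --
  FD 15: (-3,-7) -> (-3,8) [heading=90, draw]
  RT 90: heading 90 -> 0
  -- iteration 2/4 --
  FD 15: (-3,8) -> (12,8) [heading=0, draw]
  RT 90: heading 0 -> 270
  -- iteration 3/4 --
  FD 15: (12,8) -> (12,-7) [heading=270, draw]
  RT 90: heading 270 -> 180
  -- iteration 4/4 --
  FD 15: (12,-7) -> (-3,-7) [heading=180, draw]
  RT 90: heading 180 -> 90
]
FD 20: (-3,-7) -> (-3,13) [heading=90, draw]
FD 10: (-3,13) -> (-3,23) [heading=90, draw]
Final: pos=(-3,23), heading=90, 6 segment(s) drawn

Segment lengths:
  seg 1: (-3,-7) -> (-3,8), length = 15
  seg 2: (-3,8) -> (12,8), length = 15
  seg 3: (12,8) -> (12,-7), length = 15
  seg 4: (12,-7) -> (-3,-7), length = 15
  seg 5: (-3,-7) -> (-3,13), length = 20
  seg 6: (-3,13) -> (-3,23), length = 10
Total = 90

Answer: 90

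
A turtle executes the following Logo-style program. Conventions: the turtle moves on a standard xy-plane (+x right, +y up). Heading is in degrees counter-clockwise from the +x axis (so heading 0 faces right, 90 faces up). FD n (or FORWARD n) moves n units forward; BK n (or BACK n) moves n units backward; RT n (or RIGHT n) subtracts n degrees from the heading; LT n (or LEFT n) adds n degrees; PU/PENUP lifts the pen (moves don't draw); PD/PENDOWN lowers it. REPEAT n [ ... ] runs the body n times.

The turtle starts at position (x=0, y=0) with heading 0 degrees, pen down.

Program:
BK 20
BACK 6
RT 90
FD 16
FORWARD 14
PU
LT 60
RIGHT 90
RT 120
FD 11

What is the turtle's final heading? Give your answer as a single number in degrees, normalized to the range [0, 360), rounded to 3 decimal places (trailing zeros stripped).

Answer: 120

Derivation:
Executing turtle program step by step:
Start: pos=(0,0), heading=0, pen down
BK 20: (0,0) -> (-20,0) [heading=0, draw]
BK 6: (-20,0) -> (-26,0) [heading=0, draw]
RT 90: heading 0 -> 270
FD 16: (-26,0) -> (-26,-16) [heading=270, draw]
FD 14: (-26,-16) -> (-26,-30) [heading=270, draw]
PU: pen up
LT 60: heading 270 -> 330
RT 90: heading 330 -> 240
RT 120: heading 240 -> 120
FD 11: (-26,-30) -> (-31.5,-20.474) [heading=120, move]
Final: pos=(-31.5,-20.474), heading=120, 4 segment(s) drawn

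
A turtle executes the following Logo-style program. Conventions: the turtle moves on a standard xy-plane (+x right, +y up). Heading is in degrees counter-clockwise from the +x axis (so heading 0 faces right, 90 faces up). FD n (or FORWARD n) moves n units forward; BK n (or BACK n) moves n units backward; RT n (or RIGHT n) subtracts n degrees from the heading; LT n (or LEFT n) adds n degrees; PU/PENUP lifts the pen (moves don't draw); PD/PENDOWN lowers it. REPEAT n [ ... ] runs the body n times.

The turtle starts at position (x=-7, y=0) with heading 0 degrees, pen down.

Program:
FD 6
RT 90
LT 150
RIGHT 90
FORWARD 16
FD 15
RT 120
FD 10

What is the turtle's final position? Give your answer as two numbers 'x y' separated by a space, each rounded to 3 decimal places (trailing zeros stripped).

Executing turtle program step by step:
Start: pos=(-7,0), heading=0, pen down
FD 6: (-7,0) -> (-1,0) [heading=0, draw]
RT 90: heading 0 -> 270
LT 150: heading 270 -> 60
RT 90: heading 60 -> 330
FD 16: (-1,0) -> (12.856,-8) [heading=330, draw]
FD 15: (12.856,-8) -> (25.847,-15.5) [heading=330, draw]
RT 120: heading 330 -> 210
FD 10: (25.847,-15.5) -> (17.187,-20.5) [heading=210, draw]
Final: pos=(17.187,-20.5), heading=210, 4 segment(s) drawn

Answer: 17.187 -20.5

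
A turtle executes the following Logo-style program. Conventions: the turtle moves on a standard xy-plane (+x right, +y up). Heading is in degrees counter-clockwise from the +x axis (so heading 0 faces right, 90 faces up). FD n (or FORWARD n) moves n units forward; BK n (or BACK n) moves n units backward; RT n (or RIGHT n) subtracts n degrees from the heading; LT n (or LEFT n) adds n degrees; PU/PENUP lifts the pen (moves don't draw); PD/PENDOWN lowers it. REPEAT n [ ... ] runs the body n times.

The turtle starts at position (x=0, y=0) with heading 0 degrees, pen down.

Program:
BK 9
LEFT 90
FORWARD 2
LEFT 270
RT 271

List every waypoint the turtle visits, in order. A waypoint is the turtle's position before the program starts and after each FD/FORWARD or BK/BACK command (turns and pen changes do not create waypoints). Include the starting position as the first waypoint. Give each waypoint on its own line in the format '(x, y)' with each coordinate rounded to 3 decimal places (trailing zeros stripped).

Answer: (0, 0)
(-9, 0)
(-9, 2)

Derivation:
Executing turtle program step by step:
Start: pos=(0,0), heading=0, pen down
BK 9: (0,0) -> (-9,0) [heading=0, draw]
LT 90: heading 0 -> 90
FD 2: (-9,0) -> (-9,2) [heading=90, draw]
LT 270: heading 90 -> 0
RT 271: heading 0 -> 89
Final: pos=(-9,2), heading=89, 2 segment(s) drawn
Waypoints (3 total):
(0, 0)
(-9, 0)
(-9, 2)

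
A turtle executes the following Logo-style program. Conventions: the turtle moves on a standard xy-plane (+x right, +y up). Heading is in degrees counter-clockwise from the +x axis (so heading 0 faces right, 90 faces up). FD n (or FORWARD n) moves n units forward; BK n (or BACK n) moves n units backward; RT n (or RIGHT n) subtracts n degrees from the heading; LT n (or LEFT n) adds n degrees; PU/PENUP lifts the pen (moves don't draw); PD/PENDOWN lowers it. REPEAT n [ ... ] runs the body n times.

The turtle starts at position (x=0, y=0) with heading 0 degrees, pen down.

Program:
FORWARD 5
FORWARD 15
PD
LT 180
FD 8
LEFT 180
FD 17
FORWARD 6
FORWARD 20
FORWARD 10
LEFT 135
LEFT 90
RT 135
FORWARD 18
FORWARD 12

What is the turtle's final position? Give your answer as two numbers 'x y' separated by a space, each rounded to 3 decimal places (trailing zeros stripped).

Answer: 65 30

Derivation:
Executing turtle program step by step:
Start: pos=(0,0), heading=0, pen down
FD 5: (0,0) -> (5,0) [heading=0, draw]
FD 15: (5,0) -> (20,0) [heading=0, draw]
PD: pen down
LT 180: heading 0 -> 180
FD 8: (20,0) -> (12,0) [heading=180, draw]
LT 180: heading 180 -> 0
FD 17: (12,0) -> (29,0) [heading=0, draw]
FD 6: (29,0) -> (35,0) [heading=0, draw]
FD 20: (35,0) -> (55,0) [heading=0, draw]
FD 10: (55,0) -> (65,0) [heading=0, draw]
LT 135: heading 0 -> 135
LT 90: heading 135 -> 225
RT 135: heading 225 -> 90
FD 18: (65,0) -> (65,18) [heading=90, draw]
FD 12: (65,18) -> (65,30) [heading=90, draw]
Final: pos=(65,30), heading=90, 9 segment(s) drawn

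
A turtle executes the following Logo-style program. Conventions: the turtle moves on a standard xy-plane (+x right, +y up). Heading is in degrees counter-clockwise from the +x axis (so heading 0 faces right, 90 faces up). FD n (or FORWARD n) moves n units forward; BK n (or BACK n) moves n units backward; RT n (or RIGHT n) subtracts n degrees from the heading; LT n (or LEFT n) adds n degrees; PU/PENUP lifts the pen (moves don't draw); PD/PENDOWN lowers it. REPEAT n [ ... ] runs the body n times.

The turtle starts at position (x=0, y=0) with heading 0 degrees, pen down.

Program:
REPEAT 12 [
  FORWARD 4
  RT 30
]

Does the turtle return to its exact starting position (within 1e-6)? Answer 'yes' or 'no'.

Answer: yes

Derivation:
Executing turtle program step by step:
Start: pos=(0,0), heading=0, pen down
REPEAT 12 [
  -- iteration 1/12 --
  FD 4: (0,0) -> (4,0) [heading=0, draw]
  RT 30: heading 0 -> 330
  -- iteration 2/12 --
  FD 4: (4,0) -> (7.464,-2) [heading=330, draw]
  RT 30: heading 330 -> 300
  -- iteration 3/12 --
  FD 4: (7.464,-2) -> (9.464,-5.464) [heading=300, draw]
  RT 30: heading 300 -> 270
  -- iteration 4/12 --
  FD 4: (9.464,-5.464) -> (9.464,-9.464) [heading=270, draw]
  RT 30: heading 270 -> 240
  -- iteration 5/12 --
  FD 4: (9.464,-9.464) -> (7.464,-12.928) [heading=240, draw]
  RT 30: heading 240 -> 210
  -- iteration 6/12 --
  FD 4: (7.464,-12.928) -> (4,-14.928) [heading=210, draw]
  RT 30: heading 210 -> 180
  -- iteration 7/12 --
  FD 4: (4,-14.928) -> (0,-14.928) [heading=180, draw]
  RT 30: heading 180 -> 150
  -- iteration 8/12 --
  FD 4: (0,-14.928) -> (-3.464,-12.928) [heading=150, draw]
  RT 30: heading 150 -> 120
  -- iteration 9/12 --
  FD 4: (-3.464,-12.928) -> (-5.464,-9.464) [heading=120, draw]
  RT 30: heading 120 -> 90
  -- iteration 10/12 --
  FD 4: (-5.464,-9.464) -> (-5.464,-5.464) [heading=90, draw]
  RT 30: heading 90 -> 60
  -- iteration 11/12 --
  FD 4: (-5.464,-5.464) -> (-3.464,-2) [heading=60, draw]
  RT 30: heading 60 -> 30
  -- iteration 12/12 --
  FD 4: (-3.464,-2) -> (0,0) [heading=30, draw]
  RT 30: heading 30 -> 0
]
Final: pos=(0,0), heading=0, 12 segment(s) drawn

Start position: (0, 0)
Final position: (0, 0)
Distance = 0; < 1e-6 -> CLOSED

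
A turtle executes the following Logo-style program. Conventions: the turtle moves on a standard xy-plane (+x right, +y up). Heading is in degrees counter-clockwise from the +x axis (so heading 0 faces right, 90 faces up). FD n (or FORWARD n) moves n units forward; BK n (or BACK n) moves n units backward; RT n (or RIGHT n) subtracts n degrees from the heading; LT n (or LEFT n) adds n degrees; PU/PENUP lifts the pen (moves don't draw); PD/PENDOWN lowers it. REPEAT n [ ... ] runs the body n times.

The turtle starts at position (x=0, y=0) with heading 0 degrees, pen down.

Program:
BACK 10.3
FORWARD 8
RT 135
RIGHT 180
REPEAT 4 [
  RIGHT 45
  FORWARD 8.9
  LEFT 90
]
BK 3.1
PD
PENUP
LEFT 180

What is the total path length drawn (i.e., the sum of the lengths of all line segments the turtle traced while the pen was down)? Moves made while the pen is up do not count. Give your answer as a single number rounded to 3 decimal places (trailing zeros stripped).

Answer: 57

Derivation:
Executing turtle program step by step:
Start: pos=(0,0), heading=0, pen down
BK 10.3: (0,0) -> (-10.3,0) [heading=0, draw]
FD 8: (-10.3,0) -> (-2.3,0) [heading=0, draw]
RT 135: heading 0 -> 225
RT 180: heading 225 -> 45
REPEAT 4 [
  -- iteration 1/4 --
  RT 45: heading 45 -> 0
  FD 8.9: (-2.3,0) -> (6.6,0) [heading=0, draw]
  LT 90: heading 0 -> 90
  -- iteration 2/4 --
  RT 45: heading 90 -> 45
  FD 8.9: (6.6,0) -> (12.893,6.293) [heading=45, draw]
  LT 90: heading 45 -> 135
  -- iteration 3/4 --
  RT 45: heading 135 -> 90
  FD 8.9: (12.893,6.293) -> (12.893,15.193) [heading=90, draw]
  LT 90: heading 90 -> 180
  -- iteration 4/4 --
  RT 45: heading 180 -> 135
  FD 8.9: (12.893,15.193) -> (6.6,21.487) [heading=135, draw]
  LT 90: heading 135 -> 225
]
BK 3.1: (6.6,21.487) -> (8.792,23.679) [heading=225, draw]
PD: pen down
PU: pen up
LT 180: heading 225 -> 45
Final: pos=(8.792,23.679), heading=45, 7 segment(s) drawn

Segment lengths:
  seg 1: (0,0) -> (-10.3,0), length = 10.3
  seg 2: (-10.3,0) -> (-2.3,0), length = 8
  seg 3: (-2.3,0) -> (6.6,0), length = 8.9
  seg 4: (6.6,0) -> (12.893,6.293), length = 8.9
  seg 5: (12.893,6.293) -> (12.893,15.193), length = 8.9
  seg 6: (12.893,15.193) -> (6.6,21.487), length = 8.9
  seg 7: (6.6,21.487) -> (8.792,23.679), length = 3.1
Total = 57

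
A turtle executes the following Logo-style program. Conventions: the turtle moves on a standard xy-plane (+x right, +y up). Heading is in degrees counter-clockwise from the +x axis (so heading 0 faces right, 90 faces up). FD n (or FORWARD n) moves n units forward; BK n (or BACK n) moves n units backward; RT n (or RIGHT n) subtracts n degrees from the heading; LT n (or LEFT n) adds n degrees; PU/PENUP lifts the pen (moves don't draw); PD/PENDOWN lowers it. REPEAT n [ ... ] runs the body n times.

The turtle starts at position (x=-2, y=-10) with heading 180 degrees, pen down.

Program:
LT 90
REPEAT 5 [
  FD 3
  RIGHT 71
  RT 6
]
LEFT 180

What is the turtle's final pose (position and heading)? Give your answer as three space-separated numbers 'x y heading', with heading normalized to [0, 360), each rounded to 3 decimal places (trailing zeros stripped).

Executing turtle program step by step:
Start: pos=(-2,-10), heading=180, pen down
LT 90: heading 180 -> 270
REPEAT 5 [
  -- iteration 1/5 --
  FD 3: (-2,-10) -> (-2,-13) [heading=270, draw]
  RT 71: heading 270 -> 199
  RT 6: heading 199 -> 193
  -- iteration 2/5 --
  FD 3: (-2,-13) -> (-4.923,-13.675) [heading=193, draw]
  RT 71: heading 193 -> 122
  RT 6: heading 122 -> 116
  -- iteration 3/5 --
  FD 3: (-4.923,-13.675) -> (-6.238,-10.978) [heading=116, draw]
  RT 71: heading 116 -> 45
  RT 6: heading 45 -> 39
  -- iteration 4/5 --
  FD 3: (-6.238,-10.978) -> (-3.907,-9.091) [heading=39, draw]
  RT 71: heading 39 -> 328
  RT 6: heading 328 -> 322
  -- iteration 5/5 --
  FD 3: (-3.907,-9.091) -> (-1.543,-10.937) [heading=322, draw]
  RT 71: heading 322 -> 251
  RT 6: heading 251 -> 245
]
LT 180: heading 245 -> 65
Final: pos=(-1.543,-10.937), heading=65, 5 segment(s) drawn

Answer: -1.543 -10.937 65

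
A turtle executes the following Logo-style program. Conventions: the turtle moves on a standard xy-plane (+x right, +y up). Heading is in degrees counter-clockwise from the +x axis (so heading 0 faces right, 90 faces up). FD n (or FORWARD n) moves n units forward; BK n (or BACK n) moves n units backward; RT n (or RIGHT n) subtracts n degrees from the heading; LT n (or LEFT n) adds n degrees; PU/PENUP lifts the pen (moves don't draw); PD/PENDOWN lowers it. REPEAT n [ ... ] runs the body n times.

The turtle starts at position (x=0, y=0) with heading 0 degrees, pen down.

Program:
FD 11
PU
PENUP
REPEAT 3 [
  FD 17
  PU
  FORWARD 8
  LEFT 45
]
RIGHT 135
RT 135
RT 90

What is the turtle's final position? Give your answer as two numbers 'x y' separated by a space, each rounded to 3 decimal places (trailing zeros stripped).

Executing turtle program step by step:
Start: pos=(0,0), heading=0, pen down
FD 11: (0,0) -> (11,0) [heading=0, draw]
PU: pen up
PU: pen up
REPEAT 3 [
  -- iteration 1/3 --
  FD 17: (11,0) -> (28,0) [heading=0, move]
  PU: pen up
  FD 8: (28,0) -> (36,0) [heading=0, move]
  LT 45: heading 0 -> 45
  -- iteration 2/3 --
  FD 17: (36,0) -> (48.021,12.021) [heading=45, move]
  PU: pen up
  FD 8: (48.021,12.021) -> (53.678,17.678) [heading=45, move]
  LT 45: heading 45 -> 90
  -- iteration 3/3 --
  FD 17: (53.678,17.678) -> (53.678,34.678) [heading=90, move]
  PU: pen up
  FD 8: (53.678,34.678) -> (53.678,42.678) [heading=90, move]
  LT 45: heading 90 -> 135
]
RT 135: heading 135 -> 0
RT 135: heading 0 -> 225
RT 90: heading 225 -> 135
Final: pos=(53.678,42.678), heading=135, 1 segment(s) drawn

Answer: 53.678 42.678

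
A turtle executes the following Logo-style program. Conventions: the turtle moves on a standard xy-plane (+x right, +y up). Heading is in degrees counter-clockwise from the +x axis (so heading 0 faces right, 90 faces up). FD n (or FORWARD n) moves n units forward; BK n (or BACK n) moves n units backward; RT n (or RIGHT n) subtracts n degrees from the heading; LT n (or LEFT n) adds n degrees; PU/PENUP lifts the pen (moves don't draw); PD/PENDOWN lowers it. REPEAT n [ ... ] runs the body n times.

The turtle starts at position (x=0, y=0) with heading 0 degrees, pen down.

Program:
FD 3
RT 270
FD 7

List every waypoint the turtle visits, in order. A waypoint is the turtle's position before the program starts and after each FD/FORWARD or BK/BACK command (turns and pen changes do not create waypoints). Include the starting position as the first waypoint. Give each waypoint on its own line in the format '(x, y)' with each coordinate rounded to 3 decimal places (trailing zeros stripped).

Executing turtle program step by step:
Start: pos=(0,0), heading=0, pen down
FD 3: (0,0) -> (3,0) [heading=0, draw]
RT 270: heading 0 -> 90
FD 7: (3,0) -> (3,7) [heading=90, draw]
Final: pos=(3,7), heading=90, 2 segment(s) drawn
Waypoints (3 total):
(0, 0)
(3, 0)
(3, 7)

Answer: (0, 0)
(3, 0)
(3, 7)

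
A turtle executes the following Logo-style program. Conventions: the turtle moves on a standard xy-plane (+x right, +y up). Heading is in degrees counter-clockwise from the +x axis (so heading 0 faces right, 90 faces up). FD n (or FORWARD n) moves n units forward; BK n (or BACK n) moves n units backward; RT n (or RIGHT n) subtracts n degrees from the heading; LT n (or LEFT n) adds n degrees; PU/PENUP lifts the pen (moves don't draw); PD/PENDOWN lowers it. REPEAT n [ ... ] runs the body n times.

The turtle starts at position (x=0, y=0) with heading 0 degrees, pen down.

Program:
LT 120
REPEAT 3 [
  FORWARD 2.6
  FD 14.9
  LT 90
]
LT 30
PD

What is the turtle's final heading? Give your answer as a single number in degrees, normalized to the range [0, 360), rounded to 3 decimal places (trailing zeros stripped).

Executing turtle program step by step:
Start: pos=(0,0), heading=0, pen down
LT 120: heading 0 -> 120
REPEAT 3 [
  -- iteration 1/3 --
  FD 2.6: (0,0) -> (-1.3,2.252) [heading=120, draw]
  FD 14.9: (-1.3,2.252) -> (-8.75,15.155) [heading=120, draw]
  LT 90: heading 120 -> 210
  -- iteration 2/3 --
  FD 2.6: (-8.75,15.155) -> (-11.002,13.855) [heading=210, draw]
  FD 14.9: (-11.002,13.855) -> (-23.905,6.405) [heading=210, draw]
  LT 90: heading 210 -> 300
  -- iteration 3/3 --
  FD 2.6: (-23.905,6.405) -> (-22.605,4.154) [heading=300, draw]
  FD 14.9: (-22.605,4.154) -> (-15.155,-8.75) [heading=300, draw]
  LT 90: heading 300 -> 30
]
LT 30: heading 30 -> 60
PD: pen down
Final: pos=(-15.155,-8.75), heading=60, 6 segment(s) drawn

Answer: 60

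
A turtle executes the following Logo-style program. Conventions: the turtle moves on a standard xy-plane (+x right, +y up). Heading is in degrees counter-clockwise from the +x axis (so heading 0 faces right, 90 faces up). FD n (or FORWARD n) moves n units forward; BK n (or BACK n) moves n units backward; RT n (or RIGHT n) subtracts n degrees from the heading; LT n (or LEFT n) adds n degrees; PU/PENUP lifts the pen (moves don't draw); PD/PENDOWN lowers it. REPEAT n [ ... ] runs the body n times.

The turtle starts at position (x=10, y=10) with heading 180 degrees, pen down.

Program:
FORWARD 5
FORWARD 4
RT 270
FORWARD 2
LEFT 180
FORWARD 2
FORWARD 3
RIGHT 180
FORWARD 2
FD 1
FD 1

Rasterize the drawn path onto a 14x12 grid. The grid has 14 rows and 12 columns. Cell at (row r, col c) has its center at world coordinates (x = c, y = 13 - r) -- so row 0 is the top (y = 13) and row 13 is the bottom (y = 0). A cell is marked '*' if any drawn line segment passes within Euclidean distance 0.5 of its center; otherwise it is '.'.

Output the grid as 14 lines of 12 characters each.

Answer: .*..........
.*..........
.*..........
.**********.
.*..........
.*..........
............
............
............
............
............
............
............
............

Derivation:
Segment 0: (10,10) -> (5,10)
Segment 1: (5,10) -> (1,10)
Segment 2: (1,10) -> (1,8)
Segment 3: (1,8) -> (1,10)
Segment 4: (1,10) -> (1,13)
Segment 5: (1,13) -> (1,11)
Segment 6: (1,11) -> (1,10)
Segment 7: (1,10) -> (1,9)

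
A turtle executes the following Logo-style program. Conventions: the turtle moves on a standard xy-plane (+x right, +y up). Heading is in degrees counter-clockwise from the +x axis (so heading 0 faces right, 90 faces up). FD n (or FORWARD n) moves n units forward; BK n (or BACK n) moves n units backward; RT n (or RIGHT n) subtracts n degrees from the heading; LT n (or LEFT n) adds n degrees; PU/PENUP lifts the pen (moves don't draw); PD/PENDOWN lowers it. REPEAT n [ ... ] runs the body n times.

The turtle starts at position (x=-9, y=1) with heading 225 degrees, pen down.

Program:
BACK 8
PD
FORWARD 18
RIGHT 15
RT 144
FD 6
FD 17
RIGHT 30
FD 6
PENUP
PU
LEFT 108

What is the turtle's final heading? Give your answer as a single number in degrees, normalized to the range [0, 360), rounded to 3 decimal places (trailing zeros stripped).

Executing turtle program step by step:
Start: pos=(-9,1), heading=225, pen down
BK 8: (-9,1) -> (-3.343,6.657) [heading=225, draw]
PD: pen down
FD 18: (-3.343,6.657) -> (-16.071,-6.071) [heading=225, draw]
RT 15: heading 225 -> 210
RT 144: heading 210 -> 66
FD 6: (-16.071,-6.071) -> (-13.631,-0.59) [heading=66, draw]
FD 17: (-13.631,-0.59) -> (-6.716,14.94) [heading=66, draw]
RT 30: heading 66 -> 36
FD 6: (-6.716,14.94) -> (-1.862,18.467) [heading=36, draw]
PU: pen up
PU: pen up
LT 108: heading 36 -> 144
Final: pos=(-1.862,18.467), heading=144, 5 segment(s) drawn

Answer: 144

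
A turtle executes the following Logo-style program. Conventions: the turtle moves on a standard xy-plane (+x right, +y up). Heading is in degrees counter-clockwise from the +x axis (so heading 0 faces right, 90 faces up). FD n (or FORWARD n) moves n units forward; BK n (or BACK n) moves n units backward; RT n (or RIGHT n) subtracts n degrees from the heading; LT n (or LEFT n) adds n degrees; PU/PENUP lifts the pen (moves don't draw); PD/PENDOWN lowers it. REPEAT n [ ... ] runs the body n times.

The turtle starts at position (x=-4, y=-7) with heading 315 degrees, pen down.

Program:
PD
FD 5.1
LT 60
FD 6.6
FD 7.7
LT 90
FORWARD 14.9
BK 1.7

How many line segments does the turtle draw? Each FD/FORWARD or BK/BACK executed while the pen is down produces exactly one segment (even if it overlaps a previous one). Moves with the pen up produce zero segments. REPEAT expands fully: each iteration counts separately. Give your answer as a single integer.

Executing turtle program step by step:
Start: pos=(-4,-7), heading=315, pen down
PD: pen down
FD 5.1: (-4,-7) -> (-0.394,-10.606) [heading=315, draw]
LT 60: heading 315 -> 15
FD 6.6: (-0.394,-10.606) -> (5.981,-8.898) [heading=15, draw]
FD 7.7: (5.981,-8.898) -> (13.419,-6.905) [heading=15, draw]
LT 90: heading 15 -> 105
FD 14.9: (13.419,-6.905) -> (9.563,7.487) [heading=105, draw]
BK 1.7: (9.563,7.487) -> (10.003,5.845) [heading=105, draw]
Final: pos=(10.003,5.845), heading=105, 5 segment(s) drawn
Segments drawn: 5

Answer: 5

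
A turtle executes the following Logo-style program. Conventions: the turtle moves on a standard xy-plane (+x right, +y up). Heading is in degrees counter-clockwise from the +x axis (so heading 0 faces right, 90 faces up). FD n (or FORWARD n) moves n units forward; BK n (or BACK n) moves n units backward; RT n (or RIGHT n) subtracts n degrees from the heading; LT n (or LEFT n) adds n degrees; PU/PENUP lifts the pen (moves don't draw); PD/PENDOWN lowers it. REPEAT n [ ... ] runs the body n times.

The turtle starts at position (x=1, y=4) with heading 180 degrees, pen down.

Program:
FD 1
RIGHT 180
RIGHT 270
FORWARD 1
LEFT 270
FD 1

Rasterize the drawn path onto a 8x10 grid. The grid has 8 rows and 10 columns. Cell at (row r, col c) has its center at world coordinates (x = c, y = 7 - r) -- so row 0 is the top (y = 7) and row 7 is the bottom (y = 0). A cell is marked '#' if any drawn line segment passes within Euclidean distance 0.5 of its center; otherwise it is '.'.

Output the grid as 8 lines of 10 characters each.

Answer: ..........
..........
##........
##........
..........
..........
..........
..........

Derivation:
Segment 0: (1,4) -> (0,4)
Segment 1: (0,4) -> (-0,5)
Segment 2: (-0,5) -> (1,5)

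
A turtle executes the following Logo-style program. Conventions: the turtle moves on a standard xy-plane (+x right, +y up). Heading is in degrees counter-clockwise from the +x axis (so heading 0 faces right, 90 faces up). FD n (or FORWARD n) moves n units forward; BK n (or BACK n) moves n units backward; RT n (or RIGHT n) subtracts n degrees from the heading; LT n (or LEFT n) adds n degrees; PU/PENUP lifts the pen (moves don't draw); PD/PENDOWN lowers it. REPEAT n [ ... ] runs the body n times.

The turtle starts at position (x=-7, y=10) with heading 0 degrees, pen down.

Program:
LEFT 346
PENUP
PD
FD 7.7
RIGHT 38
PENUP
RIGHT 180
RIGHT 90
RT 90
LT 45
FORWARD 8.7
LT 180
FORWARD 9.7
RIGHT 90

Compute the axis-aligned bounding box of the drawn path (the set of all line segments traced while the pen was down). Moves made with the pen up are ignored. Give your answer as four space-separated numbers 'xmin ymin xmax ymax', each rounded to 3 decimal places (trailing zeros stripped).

Executing turtle program step by step:
Start: pos=(-7,10), heading=0, pen down
LT 346: heading 0 -> 346
PU: pen up
PD: pen down
FD 7.7: (-7,10) -> (0.471,8.137) [heading=346, draw]
RT 38: heading 346 -> 308
PU: pen up
RT 180: heading 308 -> 128
RT 90: heading 128 -> 38
RT 90: heading 38 -> 308
LT 45: heading 308 -> 353
FD 8.7: (0.471,8.137) -> (9.106,7.077) [heading=353, move]
LT 180: heading 353 -> 173
FD 9.7: (9.106,7.077) -> (-0.521,8.259) [heading=173, move]
RT 90: heading 173 -> 83
Final: pos=(-0.521,8.259), heading=83, 1 segment(s) drawn

Segment endpoints: x in {-7, 0.471}, y in {8.137, 10}
xmin=-7, ymin=8.137, xmax=0.471, ymax=10

Answer: -7 8.137 0.471 10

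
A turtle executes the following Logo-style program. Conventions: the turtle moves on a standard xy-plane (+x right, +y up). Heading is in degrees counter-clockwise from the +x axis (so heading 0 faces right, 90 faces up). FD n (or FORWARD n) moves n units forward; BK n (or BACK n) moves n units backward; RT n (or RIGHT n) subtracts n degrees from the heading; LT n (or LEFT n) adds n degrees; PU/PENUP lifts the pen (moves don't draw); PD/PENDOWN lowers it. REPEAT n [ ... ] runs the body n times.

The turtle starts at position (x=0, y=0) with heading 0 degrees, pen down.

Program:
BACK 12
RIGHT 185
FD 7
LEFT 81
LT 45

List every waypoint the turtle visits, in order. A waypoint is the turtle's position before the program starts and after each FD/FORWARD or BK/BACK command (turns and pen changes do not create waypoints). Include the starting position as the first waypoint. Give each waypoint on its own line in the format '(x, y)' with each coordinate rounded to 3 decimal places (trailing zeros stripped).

Executing turtle program step by step:
Start: pos=(0,0), heading=0, pen down
BK 12: (0,0) -> (-12,0) [heading=0, draw]
RT 185: heading 0 -> 175
FD 7: (-12,0) -> (-18.973,0.61) [heading=175, draw]
LT 81: heading 175 -> 256
LT 45: heading 256 -> 301
Final: pos=(-18.973,0.61), heading=301, 2 segment(s) drawn
Waypoints (3 total):
(0, 0)
(-12, 0)
(-18.973, 0.61)

Answer: (0, 0)
(-12, 0)
(-18.973, 0.61)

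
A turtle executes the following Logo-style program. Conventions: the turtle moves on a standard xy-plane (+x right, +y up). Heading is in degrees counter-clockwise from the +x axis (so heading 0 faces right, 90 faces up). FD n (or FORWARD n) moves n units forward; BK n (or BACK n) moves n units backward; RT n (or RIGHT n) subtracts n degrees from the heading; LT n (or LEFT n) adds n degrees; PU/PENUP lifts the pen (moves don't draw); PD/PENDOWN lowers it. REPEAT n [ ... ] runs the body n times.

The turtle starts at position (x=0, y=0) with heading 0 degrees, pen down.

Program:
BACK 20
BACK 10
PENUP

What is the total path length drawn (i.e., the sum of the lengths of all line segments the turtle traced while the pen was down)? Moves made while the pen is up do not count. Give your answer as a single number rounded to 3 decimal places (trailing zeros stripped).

Answer: 30

Derivation:
Executing turtle program step by step:
Start: pos=(0,0), heading=0, pen down
BK 20: (0,0) -> (-20,0) [heading=0, draw]
BK 10: (-20,0) -> (-30,0) [heading=0, draw]
PU: pen up
Final: pos=(-30,0), heading=0, 2 segment(s) drawn

Segment lengths:
  seg 1: (0,0) -> (-20,0), length = 20
  seg 2: (-20,0) -> (-30,0), length = 10
Total = 30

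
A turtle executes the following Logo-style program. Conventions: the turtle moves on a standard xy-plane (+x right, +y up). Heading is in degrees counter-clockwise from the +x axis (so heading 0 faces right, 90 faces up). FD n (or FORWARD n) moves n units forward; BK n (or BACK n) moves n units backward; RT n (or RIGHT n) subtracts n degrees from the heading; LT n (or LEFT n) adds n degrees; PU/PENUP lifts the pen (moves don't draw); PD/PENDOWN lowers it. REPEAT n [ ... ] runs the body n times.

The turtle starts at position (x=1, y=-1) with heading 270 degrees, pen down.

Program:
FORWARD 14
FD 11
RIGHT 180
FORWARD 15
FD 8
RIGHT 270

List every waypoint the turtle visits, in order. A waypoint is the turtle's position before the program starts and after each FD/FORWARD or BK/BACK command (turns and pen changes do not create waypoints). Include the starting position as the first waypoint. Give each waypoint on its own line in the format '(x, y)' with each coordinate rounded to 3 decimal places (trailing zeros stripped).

Executing turtle program step by step:
Start: pos=(1,-1), heading=270, pen down
FD 14: (1,-1) -> (1,-15) [heading=270, draw]
FD 11: (1,-15) -> (1,-26) [heading=270, draw]
RT 180: heading 270 -> 90
FD 15: (1,-26) -> (1,-11) [heading=90, draw]
FD 8: (1,-11) -> (1,-3) [heading=90, draw]
RT 270: heading 90 -> 180
Final: pos=(1,-3), heading=180, 4 segment(s) drawn
Waypoints (5 total):
(1, -1)
(1, -15)
(1, -26)
(1, -11)
(1, -3)

Answer: (1, -1)
(1, -15)
(1, -26)
(1, -11)
(1, -3)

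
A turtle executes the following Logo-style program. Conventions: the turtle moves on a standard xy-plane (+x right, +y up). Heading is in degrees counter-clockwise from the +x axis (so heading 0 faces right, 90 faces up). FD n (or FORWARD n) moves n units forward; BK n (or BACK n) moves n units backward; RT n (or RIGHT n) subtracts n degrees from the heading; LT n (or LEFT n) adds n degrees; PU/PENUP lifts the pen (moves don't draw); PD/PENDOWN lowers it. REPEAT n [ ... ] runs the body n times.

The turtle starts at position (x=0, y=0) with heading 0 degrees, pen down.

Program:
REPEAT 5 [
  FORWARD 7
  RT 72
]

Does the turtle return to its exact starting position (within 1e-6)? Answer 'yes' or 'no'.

Executing turtle program step by step:
Start: pos=(0,0), heading=0, pen down
REPEAT 5 [
  -- iteration 1/5 --
  FD 7: (0,0) -> (7,0) [heading=0, draw]
  RT 72: heading 0 -> 288
  -- iteration 2/5 --
  FD 7: (7,0) -> (9.163,-6.657) [heading=288, draw]
  RT 72: heading 288 -> 216
  -- iteration 3/5 --
  FD 7: (9.163,-6.657) -> (3.5,-10.772) [heading=216, draw]
  RT 72: heading 216 -> 144
  -- iteration 4/5 --
  FD 7: (3.5,-10.772) -> (-2.163,-6.657) [heading=144, draw]
  RT 72: heading 144 -> 72
  -- iteration 5/5 --
  FD 7: (-2.163,-6.657) -> (0,0) [heading=72, draw]
  RT 72: heading 72 -> 0
]
Final: pos=(0,0), heading=0, 5 segment(s) drawn

Start position: (0, 0)
Final position: (0, 0)
Distance = 0; < 1e-6 -> CLOSED

Answer: yes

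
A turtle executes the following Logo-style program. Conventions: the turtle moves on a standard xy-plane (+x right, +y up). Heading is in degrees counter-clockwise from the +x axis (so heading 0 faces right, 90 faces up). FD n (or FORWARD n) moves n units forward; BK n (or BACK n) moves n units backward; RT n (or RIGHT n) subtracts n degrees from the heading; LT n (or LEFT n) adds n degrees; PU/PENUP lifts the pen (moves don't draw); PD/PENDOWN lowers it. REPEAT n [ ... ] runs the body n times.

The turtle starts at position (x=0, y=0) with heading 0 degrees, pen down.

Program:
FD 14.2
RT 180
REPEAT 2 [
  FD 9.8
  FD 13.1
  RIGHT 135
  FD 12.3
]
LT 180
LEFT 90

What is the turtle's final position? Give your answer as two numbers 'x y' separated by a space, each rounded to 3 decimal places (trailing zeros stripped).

Answer: 16.19 12.59

Derivation:
Executing turtle program step by step:
Start: pos=(0,0), heading=0, pen down
FD 14.2: (0,0) -> (14.2,0) [heading=0, draw]
RT 180: heading 0 -> 180
REPEAT 2 [
  -- iteration 1/2 --
  FD 9.8: (14.2,0) -> (4.4,0) [heading=180, draw]
  FD 13.1: (4.4,0) -> (-8.7,0) [heading=180, draw]
  RT 135: heading 180 -> 45
  FD 12.3: (-8.7,0) -> (-0.003,8.697) [heading=45, draw]
  -- iteration 2/2 --
  FD 9.8: (-0.003,8.697) -> (6.927,15.627) [heading=45, draw]
  FD 13.1: (6.927,15.627) -> (16.19,24.89) [heading=45, draw]
  RT 135: heading 45 -> 270
  FD 12.3: (16.19,24.89) -> (16.19,12.59) [heading=270, draw]
]
LT 180: heading 270 -> 90
LT 90: heading 90 -> 180
Final: pos=(16.19,12.59), heading=180, 7 segment(s) drawn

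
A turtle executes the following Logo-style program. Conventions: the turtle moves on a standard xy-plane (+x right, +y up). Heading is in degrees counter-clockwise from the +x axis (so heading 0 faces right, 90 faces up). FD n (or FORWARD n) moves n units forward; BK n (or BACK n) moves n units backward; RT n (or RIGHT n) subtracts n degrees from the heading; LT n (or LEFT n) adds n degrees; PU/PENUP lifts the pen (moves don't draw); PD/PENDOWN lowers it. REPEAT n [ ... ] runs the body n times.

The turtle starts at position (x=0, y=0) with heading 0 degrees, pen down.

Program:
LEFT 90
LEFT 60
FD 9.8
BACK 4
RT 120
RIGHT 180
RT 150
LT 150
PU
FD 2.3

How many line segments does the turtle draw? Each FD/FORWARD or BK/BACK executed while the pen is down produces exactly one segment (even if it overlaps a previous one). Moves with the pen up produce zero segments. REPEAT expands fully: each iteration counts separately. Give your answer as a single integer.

Answer: 2

Derivation:
Executing turtle program step by step:
Start: pos=(0,0), heading=0, pen down
LT 90: heading 0 -> 90
LT 60: heading 90 -> 150
FD 9.8: (0,0) -> (-8.487,4.9) [heading=150, draw]
BK 4: (-8.487,4.9) -> (-5.023,2.9) [heading=150, draw]
RT 120: heading 150 -> 30
RT 180: heading 30 -> 210
RT 150: heading 210 -> 60
LT 150: heading 60 -> 210
PU: pen up
FD 2.3: (-5.023,2.9) -> (-7.015,1.75) [heading=210, move]
Final: pos=(-7.015,1.75), heading=210, 2 segment(s) drawn
Segments drawn: 2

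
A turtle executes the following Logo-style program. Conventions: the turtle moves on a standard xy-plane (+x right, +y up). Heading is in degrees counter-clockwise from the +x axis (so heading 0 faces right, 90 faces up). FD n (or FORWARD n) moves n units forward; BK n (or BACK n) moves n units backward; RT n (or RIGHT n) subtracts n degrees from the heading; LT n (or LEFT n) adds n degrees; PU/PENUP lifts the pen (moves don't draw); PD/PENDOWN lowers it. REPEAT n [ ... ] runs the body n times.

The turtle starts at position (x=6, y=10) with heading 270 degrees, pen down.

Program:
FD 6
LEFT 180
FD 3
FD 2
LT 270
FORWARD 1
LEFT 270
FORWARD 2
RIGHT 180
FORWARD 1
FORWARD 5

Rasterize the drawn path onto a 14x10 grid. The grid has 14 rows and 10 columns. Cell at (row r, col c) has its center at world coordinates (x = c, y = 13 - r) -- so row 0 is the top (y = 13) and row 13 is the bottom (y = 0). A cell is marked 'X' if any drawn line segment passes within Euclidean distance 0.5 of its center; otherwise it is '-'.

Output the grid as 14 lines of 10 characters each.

Answer: -------X--
-------X--
-------X--
------XX--
------XX--
------XX--
------XX--
------X---
------X---
------X---
----------
----------
----------
----------

Derivation:
Segment 0: (6,10) -> (6,4)
Segment 1: (6,4) -> (6,7)
Segment 2: (6,7) -> (6,9)
Segment 3: (6,9) -> (7,9)
Segment 4: (7,9) -> (7,7)
Segment 5: (7,7) -> (7,8)
Segment 6: (7,8) -> (7,13)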